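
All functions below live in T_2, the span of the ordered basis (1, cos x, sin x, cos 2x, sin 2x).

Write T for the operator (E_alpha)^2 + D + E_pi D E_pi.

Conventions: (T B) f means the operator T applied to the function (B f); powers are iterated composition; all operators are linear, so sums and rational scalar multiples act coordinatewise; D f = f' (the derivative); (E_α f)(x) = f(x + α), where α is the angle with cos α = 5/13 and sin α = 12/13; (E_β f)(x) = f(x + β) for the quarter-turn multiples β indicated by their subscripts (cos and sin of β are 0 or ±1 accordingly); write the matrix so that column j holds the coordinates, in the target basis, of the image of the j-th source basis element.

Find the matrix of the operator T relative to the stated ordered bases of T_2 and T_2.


the matrix is [[1, 0, 0, 0, 0]; [0, -119/169, 458/169, 0, 0]; [0, -458/169, -119/169, 0, 0]; [0, 0, 0, -239/28561, 85684/28561]; [0, 0, 0, -85684/28561, -239/28561]] (rows listed top to bottom)

image of 1: 1
image of cos x: -(119/169)cos x - (458/169)sin x
image of sin x: (458/169)cos x - (119/169)sin x
image of cos 2x: -(239/28561)cos 2x - (85684/28561)sin 2x
image of sin 2x: (85684/28561)cos 2x - (239/28561)sin 2x
each image's coordinates form column j of the matrix


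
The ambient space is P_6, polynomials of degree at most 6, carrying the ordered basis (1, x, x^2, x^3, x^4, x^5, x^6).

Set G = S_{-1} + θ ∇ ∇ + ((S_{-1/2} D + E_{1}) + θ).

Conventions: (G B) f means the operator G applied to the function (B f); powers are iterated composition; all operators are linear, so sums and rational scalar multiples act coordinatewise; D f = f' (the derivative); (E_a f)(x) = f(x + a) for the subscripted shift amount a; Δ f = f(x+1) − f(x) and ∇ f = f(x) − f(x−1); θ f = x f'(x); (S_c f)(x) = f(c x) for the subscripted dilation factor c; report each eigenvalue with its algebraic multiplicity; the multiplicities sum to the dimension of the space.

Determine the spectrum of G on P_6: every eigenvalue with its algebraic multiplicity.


image of 1: 2
image of x: x + 2
image of x^2: 4x^2 + x + 1
image of x^3: 3x^3 + (15/4)x^2 + 9x + 1
image of x^4: 6x^4 + (7/2)x^3 + 30x^2 - 20x + 1
image of x^5: 5x^5 + (85/16)x^4 + 70x^3 - 110x^2 + 75x + 1
image of x^6: 8x^6 + (93/16)x^5 + 135x^4 - 340x^3 + 435x^2 - 174x + 1
the matrix is upper triangular; its diagonal is (2, 1, 4, 3, 6, 5, 8)
for a triangular matrix the eigenvalues are the diagonal entries, with algebraic multiplicity their repetition count

λ = 1 (multiplicity 1), λ = 2 (multiplicity 1), λ = 3 (multiplicity 1), λ = 4 (multiplicity 1), λ = 5 (multiplicity 1), λ = 6 (multiplicity 1), λ = 8 (multiplicity 1)


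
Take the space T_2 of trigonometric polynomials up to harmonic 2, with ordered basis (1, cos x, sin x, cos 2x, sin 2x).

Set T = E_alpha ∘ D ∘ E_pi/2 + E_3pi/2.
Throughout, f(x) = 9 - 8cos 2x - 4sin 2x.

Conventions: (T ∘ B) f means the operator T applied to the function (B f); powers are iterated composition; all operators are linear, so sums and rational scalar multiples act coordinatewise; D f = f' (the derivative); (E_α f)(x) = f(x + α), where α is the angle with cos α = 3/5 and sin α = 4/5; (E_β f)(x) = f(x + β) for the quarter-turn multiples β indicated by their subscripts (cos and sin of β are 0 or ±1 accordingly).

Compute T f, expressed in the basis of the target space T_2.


E_pi/2 f = 9 + 8cos 2x + 4sin 2x
D E_pi/2 f = 8cos 2x - 16sin 2x
E_alpha D E_pi/2 f = -(88/5)cos 2x - (16/5)sin 2x
E_3pi/2 f = 9 + 8cos 2x + 4sin 2x
(E_alpha ∘ D ∘ E_pi/2 + E_3pi/2) f = 9 - (48/5)cos 2x + (4/5)sin 2x

the result is g(x) = 9 - (48/5)cos 2x + (4/5)sin 2x


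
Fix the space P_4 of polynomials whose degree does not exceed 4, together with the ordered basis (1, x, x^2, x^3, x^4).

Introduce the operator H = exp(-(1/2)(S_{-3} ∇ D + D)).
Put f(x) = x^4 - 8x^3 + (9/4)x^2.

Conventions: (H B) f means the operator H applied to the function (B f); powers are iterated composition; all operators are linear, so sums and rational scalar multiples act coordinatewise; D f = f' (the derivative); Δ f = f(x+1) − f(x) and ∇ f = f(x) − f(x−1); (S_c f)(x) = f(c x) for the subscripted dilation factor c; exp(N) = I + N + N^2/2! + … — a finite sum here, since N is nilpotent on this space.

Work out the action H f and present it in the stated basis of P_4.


order-1 term: -2x^3 - 42x^2 - (369/4)x - 65/4
order-2 term: (3/2)x^2 + 12x + 681/16
order-3 term: -(1/2)x - 5/2
order-4 term: 1/16
the series for exp(-(1/2)(S_{-3} ∇ D + D)) f terminates at order 4
exp(-(1/2)(S_{-3} ∇ D + D)) f = x^4 - 10x^3 - (153/4)x^2 - (323/4)x + 191/8

the image equals g(x) = x^4 - 10x^3 - (153/4)x^2 - (323/4)x + 191/8


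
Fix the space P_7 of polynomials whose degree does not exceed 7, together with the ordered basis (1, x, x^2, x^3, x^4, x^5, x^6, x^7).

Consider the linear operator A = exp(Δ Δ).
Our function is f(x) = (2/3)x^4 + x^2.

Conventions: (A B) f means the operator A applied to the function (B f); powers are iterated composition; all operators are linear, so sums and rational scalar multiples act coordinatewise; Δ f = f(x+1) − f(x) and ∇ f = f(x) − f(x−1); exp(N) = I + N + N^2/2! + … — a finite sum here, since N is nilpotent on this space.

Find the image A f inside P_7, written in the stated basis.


g(x) = (2/3)x^4 + 9x^2 + 16x + 58/3

order-1 term: 8x^2 + 16x + 34/3
order-2 term: 8
the series for exp(Δ Δ) f terminates at order 2
exp(Δ Δ) f = (2/3)x^4 + 9x^2 + 16x + 58/3


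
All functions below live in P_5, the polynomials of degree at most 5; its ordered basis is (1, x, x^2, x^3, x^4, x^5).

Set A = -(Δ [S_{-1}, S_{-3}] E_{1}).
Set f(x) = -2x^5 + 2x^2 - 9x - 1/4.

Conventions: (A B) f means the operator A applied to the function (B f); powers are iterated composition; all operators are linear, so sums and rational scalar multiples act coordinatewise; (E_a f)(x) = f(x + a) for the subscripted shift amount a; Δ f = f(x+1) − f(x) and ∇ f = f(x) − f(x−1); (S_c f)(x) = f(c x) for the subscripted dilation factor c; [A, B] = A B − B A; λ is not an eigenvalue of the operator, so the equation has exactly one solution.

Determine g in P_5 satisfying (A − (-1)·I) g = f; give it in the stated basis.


the image equals g(x) = -2x^5 + 2x^2 - 9x - 1/4

write g with unknown coordinates in the stated basis and equate coefficients in (A − (-1)·I) g = f
solving from the highest basis element down gives g = -2x^5 + 2x^2 - 9x - 1/4
check: A g = 0
so A g − (-1)·g = -2x^5 + 2x^2 - 9x - 1/4 = f ✓


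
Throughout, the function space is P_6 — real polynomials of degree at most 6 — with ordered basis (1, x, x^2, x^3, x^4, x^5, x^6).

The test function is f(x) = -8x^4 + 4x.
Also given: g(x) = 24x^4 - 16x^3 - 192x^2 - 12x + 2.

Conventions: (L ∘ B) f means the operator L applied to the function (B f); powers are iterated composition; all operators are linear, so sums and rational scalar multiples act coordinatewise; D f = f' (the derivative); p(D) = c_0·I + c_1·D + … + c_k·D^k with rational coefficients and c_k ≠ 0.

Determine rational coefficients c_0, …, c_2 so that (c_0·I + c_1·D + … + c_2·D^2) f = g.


c_0 = -3, c_1 = 1/2, c_2 = 2

D^0 f = -8x^4 + 4x
D^1 f = -32x^3 + 4
D^2 f = -96x^2
matching coefficients of g against c_0 f + c_1 Df + … from the top degree down determines the c_i
solution: c_0 = -3, c_1 = 1/2, c_2 = 2


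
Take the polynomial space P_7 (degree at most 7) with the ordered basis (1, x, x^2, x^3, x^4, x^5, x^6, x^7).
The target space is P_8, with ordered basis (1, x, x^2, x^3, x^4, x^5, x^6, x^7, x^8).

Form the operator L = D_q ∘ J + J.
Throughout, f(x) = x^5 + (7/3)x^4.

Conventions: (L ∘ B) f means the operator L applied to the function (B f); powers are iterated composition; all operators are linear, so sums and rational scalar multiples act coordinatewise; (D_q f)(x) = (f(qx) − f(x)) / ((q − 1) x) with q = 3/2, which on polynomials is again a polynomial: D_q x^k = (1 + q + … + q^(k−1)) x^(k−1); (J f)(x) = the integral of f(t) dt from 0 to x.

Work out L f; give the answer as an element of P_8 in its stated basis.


the image equals g(x) = (1/6)x^6 + (3773/960)x^5 + (1477/240)x^4

J f = (1/6)x^6 + (7/15)x^5
D_q J f = (665/192)x^5 + (1477/240)x^4
J f = (1/6)x^6 + (7/15)x^5
(D_q ∘ J + J) f = (1/6)x^6 + (3773/960)x^5 + (1477/240)x^4


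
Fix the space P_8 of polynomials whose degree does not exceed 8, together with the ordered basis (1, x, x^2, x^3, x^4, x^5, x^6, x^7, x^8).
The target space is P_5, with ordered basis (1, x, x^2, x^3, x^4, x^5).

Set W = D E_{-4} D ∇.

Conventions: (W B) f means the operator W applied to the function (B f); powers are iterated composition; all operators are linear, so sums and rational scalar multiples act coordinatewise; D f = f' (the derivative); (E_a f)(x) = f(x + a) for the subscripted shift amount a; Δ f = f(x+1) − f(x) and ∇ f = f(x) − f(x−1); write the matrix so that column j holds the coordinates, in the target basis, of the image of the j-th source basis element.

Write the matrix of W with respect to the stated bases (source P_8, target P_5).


the matrix is [[0, 0, 0, 6, -108, 1220, -11070, 88242, -645624]; [0, 0, 0, 0, 24, -540, 7320, -77490, 705936]; [0, 0, 0, 0, 0, 60, -1620, 25620, -309960]; [0, 0, 0, 0, 0, 0, 120, -3780, 68320]; [0, 0, 0, 0, 0, 0, 0, 210, -7560]; [0, 0, 0, 0, 0, 0, 0, 0, 336]] (rows listed top to bottom)

image of 1: 0
image of x: 0
image of x^2: 0
image of x^3: 6
image of x^4: 24x - 108
image of x^5: 60x^2 - 540x + 1220
image of x^6: 120x^3 - 1620x^2 + 7320x - 11070
image of x^7: 210x^4 - 3780x^3 + 25620x^2 - 77490x + 88242
image of x^8: 336x^5 - 7560x^4 + 68320x^3 - 309960x^2 + 705936x - 645624
each image's coordinates form column j of the matrix


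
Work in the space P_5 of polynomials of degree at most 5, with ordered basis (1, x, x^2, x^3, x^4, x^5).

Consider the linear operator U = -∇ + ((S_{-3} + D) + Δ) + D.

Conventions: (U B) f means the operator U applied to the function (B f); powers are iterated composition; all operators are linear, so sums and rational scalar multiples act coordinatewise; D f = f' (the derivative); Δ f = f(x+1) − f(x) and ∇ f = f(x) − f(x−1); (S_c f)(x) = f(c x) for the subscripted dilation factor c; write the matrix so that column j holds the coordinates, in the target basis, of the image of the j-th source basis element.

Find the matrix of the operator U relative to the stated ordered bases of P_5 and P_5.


image of 1: 1
image of x: -3x + 2
image of x^2: 9x^2 + 4x + 2
image of x^3: -27x^3 + 6x^2 + 6x
image of x^4: 81x^4 + 8x^3 + 12x^2 + 2
image of x^5: -243x^5 + 10x^4 + 20x^3 + 10x
each image's coordinates form column j of the matrix

the matrix is [[1, 2, 2, 0, 2, 0]; [0, -3, 4, 6, 0, 10]; [0, 0, 9, 6, 12, 0]; [0, 0, 0, -27, 8, 20]; [0, 0, 0, 0, 81, 10]; [0, 0, 0, 0, 0, -243]] (rows listed top to bottom)


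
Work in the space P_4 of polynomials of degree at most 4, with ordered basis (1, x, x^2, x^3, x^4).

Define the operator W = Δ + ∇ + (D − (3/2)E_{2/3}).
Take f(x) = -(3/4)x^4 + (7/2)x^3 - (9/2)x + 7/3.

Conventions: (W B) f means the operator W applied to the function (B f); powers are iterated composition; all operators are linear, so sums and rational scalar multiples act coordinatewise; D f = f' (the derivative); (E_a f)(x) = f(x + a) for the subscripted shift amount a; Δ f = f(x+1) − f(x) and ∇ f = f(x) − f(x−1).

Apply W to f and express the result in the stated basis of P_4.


the image equals g(x) = (9/8)x^4 - (45/4)x^3 + 24x^2 - (59/12)x - 41/6

Δ f = -3x^3 + 6x^2 + (15/2)x - 7/4
∇ f = -3x^3 + 15x^2 - (27/2)x - 1/4
D f = -3x^3 + (21/2)x^2 - 9/2
E_{2/3} f = -(3/4)x^4 + (3/2)x^3 + 5x^2 - (13/18)x + 2/9
(-(3/2)E_{2/3}) f = (9/8)x^4 - (9/4)x^3 - (15/2)x^2 + (13/12)x - 1/3
(D − (3/2)E_{2/3}) f = (9/8)x^4 - (21/4)x^3 + 3x^2 + (13/12)x - 29/6
(Δ + ∇ + (D − (3/2)E_{2/3})) f = (9/8)x^4 - (45/4)x^3 + 24x^2 - (59/12)x - 41/6


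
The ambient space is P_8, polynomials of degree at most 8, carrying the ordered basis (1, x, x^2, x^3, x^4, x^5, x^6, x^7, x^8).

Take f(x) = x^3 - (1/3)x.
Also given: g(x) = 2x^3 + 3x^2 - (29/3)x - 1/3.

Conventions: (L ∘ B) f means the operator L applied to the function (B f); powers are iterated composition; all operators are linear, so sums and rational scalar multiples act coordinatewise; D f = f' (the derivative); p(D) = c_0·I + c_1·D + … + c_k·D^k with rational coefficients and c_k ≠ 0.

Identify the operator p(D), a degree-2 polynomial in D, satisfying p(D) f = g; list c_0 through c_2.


D^0 f = x^3 - (1/3)x
D^1 f = 3x^2 - 1/3
D^2 f = 6x
matching coefficients of g against c_0 f + c_1 Df + … from the top degree down determines the c_i
solution: c_0 = 2, c_1 = 1, c_2 = -3/2

c_0 = 2, c_1 = 1, c_2 = -3/2


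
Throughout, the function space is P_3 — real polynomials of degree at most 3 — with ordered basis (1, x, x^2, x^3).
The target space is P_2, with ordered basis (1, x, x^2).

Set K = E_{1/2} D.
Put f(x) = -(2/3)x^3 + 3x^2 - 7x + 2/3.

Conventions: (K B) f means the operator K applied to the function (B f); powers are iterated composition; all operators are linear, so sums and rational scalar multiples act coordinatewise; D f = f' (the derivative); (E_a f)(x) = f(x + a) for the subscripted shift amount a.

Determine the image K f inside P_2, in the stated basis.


D f = -2x^2 + 6x - 7
E_{1/2} D f = -2x^2 + 4x - 9/2

the image equals g(x) = -2x^2 + 4x - 9/2


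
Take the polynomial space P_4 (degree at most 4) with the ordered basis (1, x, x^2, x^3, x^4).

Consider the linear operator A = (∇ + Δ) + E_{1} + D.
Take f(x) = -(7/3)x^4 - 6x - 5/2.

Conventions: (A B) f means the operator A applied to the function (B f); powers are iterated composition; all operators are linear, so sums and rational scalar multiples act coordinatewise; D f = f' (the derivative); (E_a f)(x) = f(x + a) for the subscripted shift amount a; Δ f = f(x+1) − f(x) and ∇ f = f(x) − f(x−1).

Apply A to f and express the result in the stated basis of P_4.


∇ f = -(28/3)x^3 + 14x^2 - (28/3)x - 11/3
Δ f = -(28/3)x^3 - 14x^2 - (28/3)x - 25/3
(∇ + Δ) f = -(56/3)x^3 - (56/3)x - 12
E_{1} f = -(7/3)x^4 - (28/3)x^3 - 14x^2 - (46/3)x - 65/6
D f = -(28/3)x^3 - 6
((∇ + Δ) + E_{1} + D) f = -(7/3)x^4 - (112/3)x^3 - 14x^2 - 34x - 173/6

the result is g(x) = -(7/3)x^4 - (112/3)x^3 - 14x^2 - 34x - 173/6


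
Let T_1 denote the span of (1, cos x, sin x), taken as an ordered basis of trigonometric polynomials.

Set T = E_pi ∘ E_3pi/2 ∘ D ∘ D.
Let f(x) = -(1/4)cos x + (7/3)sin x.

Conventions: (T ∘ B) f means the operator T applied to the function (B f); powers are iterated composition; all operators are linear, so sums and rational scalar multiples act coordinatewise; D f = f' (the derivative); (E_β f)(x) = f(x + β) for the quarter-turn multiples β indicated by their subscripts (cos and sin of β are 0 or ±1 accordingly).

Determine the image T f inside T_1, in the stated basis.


g(x) = -(7/3)cos x - (1/4)sin x

D f = (7/3)cos x + (1/4)sin x
D D f = (1/4)cos x - (7/3)sin x
E_3pi/2 D D f = (7/3)cos x + (1/4)sin x
E_pi E_3pi/2 D D f = -(7/3)cos x - (1/4)sin x


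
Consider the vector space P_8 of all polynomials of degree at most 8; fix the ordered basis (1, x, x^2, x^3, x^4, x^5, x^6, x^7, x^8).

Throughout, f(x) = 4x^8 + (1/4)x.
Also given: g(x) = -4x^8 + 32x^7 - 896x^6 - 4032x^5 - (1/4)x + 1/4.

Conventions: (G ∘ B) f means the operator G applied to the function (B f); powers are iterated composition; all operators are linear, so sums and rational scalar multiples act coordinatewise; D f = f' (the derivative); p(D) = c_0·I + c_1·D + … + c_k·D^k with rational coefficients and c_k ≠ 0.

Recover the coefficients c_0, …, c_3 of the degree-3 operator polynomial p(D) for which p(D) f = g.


c_0 = -1, c_1 = 1, c_2 = -4, c_3 = -3

D^0 f = 4x^8 + (1/4)x
D^1 f = 32x^7 + 1/4
D^2 f = 224x^6
D^3 f = 1344x^5
matching coefficients of g against c_0 f + c_1 Df + … from the top degree down determines the c_i
solution: c_0 = -1, c_1 = 1, c_2 = -4, c_3 = -3


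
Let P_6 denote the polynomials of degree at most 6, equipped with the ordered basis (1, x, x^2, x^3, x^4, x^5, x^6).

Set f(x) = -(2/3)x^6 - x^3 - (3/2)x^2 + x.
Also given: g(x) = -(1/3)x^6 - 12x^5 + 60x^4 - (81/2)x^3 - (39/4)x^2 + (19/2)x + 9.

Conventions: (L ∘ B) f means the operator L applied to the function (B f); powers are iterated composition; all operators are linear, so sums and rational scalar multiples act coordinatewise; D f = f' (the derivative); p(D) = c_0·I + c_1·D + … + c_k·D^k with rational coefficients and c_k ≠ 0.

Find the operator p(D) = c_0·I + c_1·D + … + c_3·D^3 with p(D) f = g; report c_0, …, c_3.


c_0 = 1/2, c_1 = 3, c_2 = -3, c_3 = 1/2

D^0 f = -(2/3)x^6 - x^3 - (3/2)x^2 + x
D^1 f = -4x^5 - 3x^2 - 3x + 1
D^2 f = -20x^4 - 6x - 3
D^3 f = -80x^3 - 6
matching coefficients of g against c_0 f + c_1 Df + … from the top degree down determines the c_i
solution: c_0 = 1/2, c_1 = 3, c_2 = -3, c_3 = 1/2


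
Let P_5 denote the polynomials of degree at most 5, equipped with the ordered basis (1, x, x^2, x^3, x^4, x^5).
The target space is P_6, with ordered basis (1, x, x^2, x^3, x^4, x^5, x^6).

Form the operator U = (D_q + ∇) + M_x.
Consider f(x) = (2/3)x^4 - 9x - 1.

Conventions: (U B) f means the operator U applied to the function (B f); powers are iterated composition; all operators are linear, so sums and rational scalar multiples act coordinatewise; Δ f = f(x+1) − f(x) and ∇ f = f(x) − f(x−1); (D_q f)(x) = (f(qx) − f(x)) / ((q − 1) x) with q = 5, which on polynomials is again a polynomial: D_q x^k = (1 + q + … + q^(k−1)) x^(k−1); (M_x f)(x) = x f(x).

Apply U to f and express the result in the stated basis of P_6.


the result is g(x) = (2/3)x^5 + (320/3)x^3 - 13x^2 + (5/3)x - 56/3

D_q f = 104x^3 - 9
∇ f = (8/3)x^3 - 4x^2 + (8/3)x - 29/3
(D_q + ∇) f = (320/3)x^3 - 4x^2 + (8/3)x - 56/3
M_x f = (2/3)x^5 - 9x^2 - x
((D_q + ∇) + M_x) f = (2/3)x^5 + (320/3)x^3 - 13x^2 + (5/3)x - 56/3


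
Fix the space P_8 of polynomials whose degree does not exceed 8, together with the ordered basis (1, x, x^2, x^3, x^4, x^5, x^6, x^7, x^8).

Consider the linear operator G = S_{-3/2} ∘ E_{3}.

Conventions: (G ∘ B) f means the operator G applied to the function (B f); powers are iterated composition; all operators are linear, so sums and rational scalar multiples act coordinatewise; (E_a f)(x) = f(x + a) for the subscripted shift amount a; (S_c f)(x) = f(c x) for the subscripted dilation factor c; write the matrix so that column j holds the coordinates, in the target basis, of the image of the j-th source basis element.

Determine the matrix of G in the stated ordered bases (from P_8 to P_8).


the matrix is [[1, 3, 9, 27, 81, 243, 729, 2187, 6561]; [0, -3/2, -9, -81/2, -162, -1215/2, -2187, -15309/2, -26244]; [0, 0, 9/4, 81/4, 243/2, 1215/2, 10935/4, 45927/4, 45927]; [0, 0, 0, -27/8, -81/2, -1215/4, -3645/2, -76545/8, -45927]; [0, 0, 0, 0, 81/16, 1215/16, 10935/16, 76545/16, 229635/8]; [0, 0, 0, 0, 0, -243/32, -2187/16, -45927/32, -45927/4]; [0, 0, 0, 0, 0, 0, 729/64, 15309/64, 45927/16]; [0, 0, 0, 0, 0, 0, 0, -2187/128, -6561/16]; [0, 0, 0, 0, 0, 0, 0, 0, 6561/256]] (rows listed top to bottom)

image of 1: 1
image of x: -(3/2)x + 3
image of x^2: (9/4)x^2 - 9x + 9
image of x^3: -(27/8)x^3 + (81/4)x^2 - (81/2)x + 27
image of x^4: (81/16)x^4 - (81/2)x^3 + (243/2)x^2 - 162x + 81
image of x^5: -(243/32)x^5 + (1215/16)x^4 - (1215/4)x^3 + (1215/2)x^2 - (1215/2)x + 243
image of x^6: (729/64)x^6 - (2187/16)x^5 + (10935/16)x^4 - (3645/2)x^3 + (10935/4)x^2 - 2187x + 729
image of x^7: -(2187/128)x^7 + (15309/64)x^6 - (45927/32)x^5 + (76545/16)x^4 - (76545/8)x^3 + (45927/4)x^2 - (15309/2)x + 2187
image of x^8: (6561/256)x^8 - (6561/16)x^7 + (45927/16)x^6 - (45927/4)x^5 + (229635/8)x^4 - 45927x^3 + 45927x^2 - 26244x + 6561
each image's coordinates form column j of the matrix


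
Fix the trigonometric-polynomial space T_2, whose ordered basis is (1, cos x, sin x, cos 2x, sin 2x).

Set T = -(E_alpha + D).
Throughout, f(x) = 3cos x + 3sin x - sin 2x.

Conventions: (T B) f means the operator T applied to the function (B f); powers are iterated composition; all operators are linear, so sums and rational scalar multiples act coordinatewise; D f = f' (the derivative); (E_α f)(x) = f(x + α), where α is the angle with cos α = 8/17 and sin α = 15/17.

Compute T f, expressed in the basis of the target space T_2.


the image equals g(x) = -(120/17)cos x + (72/17)sin x + (818/289)cos 2x - (161/289)sin 2x

E_alpha f = (69/17)cos x - (21/17)sin x - (240/289)cos 2x + (161/289)sin 2x
D f = 3cos x - 3sin x - 2cos 2x
(E_alpha + D) f = (120/17)cos x - (72/17)sin x - (818/289)cos 2x + (161/289)sin 2x
(-(E_alpha + D)) f = -(120/17)cos x + (72/17)sin x + (818/289)cos 2x - (161/289)sin 2x


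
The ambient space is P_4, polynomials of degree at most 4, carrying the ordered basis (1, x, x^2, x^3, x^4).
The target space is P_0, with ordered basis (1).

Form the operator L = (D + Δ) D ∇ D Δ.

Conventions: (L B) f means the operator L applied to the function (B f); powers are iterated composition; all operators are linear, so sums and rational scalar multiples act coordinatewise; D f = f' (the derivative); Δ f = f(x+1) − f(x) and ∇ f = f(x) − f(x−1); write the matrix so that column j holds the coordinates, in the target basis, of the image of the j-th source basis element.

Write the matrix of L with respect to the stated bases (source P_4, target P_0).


image of 1: 0
image of x: 0
image of x^2: 0
image of x^3: 0
image of x^4: 0
each image's coordinates form column j of the matrix

the matrix is [[0, 0, 0, 0, 0]] (rows listed top to bottom)


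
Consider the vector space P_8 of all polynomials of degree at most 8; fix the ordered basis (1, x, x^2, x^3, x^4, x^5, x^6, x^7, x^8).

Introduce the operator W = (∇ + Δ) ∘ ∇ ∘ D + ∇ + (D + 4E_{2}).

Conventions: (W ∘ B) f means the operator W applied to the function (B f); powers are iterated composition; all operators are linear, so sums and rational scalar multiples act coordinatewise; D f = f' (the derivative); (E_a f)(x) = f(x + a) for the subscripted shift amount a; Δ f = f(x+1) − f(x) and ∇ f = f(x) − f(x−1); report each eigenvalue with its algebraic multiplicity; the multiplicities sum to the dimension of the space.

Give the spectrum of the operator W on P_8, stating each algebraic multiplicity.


λ = 4 (multiplicity 9)

image of 1: 4
image of x: 4x + 10
image of x^2: 4x^2 + 20x + 15
image of x^3: 4x^3 + 30x^2 + 45x + 45
image of x^4: 4x^4 + 40x^3 + 90x^2 + 180x + 39
image of x^5: 4x^5 + 50x^4 + 150x^3 + 450x^2 + 195x + 209
image of x^6: 4x^6 + 60x^5 + 225x^4 + 900x^3 + 585x^2 + 1254x + 75
image of x^7: 4x^7 + 70x^6 + 315x^5 + 1575x^4 + 1365x^3 + 4389x^2 + 525x + 961
image of x^8: 4x^8 + 80x^7 + 420x^6 + 2520x^5 + 2730x^4 + 11704x^3 + 2100x^2 + 7688x + 15
the matrix is upper triangular; its diagonal is (4, 4, 4, 4, 4, 4, 4, 4, 4)
for a triangular matrix the eigenvalues are the diagonal entries, with algebraic multiplicity their repetition count


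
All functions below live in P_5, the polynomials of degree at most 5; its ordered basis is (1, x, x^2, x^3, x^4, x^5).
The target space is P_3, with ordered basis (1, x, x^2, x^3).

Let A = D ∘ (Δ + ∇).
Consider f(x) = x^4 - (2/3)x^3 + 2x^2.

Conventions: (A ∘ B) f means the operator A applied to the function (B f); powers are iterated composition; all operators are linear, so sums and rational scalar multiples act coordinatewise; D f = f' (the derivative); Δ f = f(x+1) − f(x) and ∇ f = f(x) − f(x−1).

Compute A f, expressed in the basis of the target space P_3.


Δ f = 4x^3 + 4x^2 + 6x + 7/3
∇ f = 4x^3 - 8x^2 + 10x - 11/3
(Δ + ∇) f = 8x^3 - 4x^2 + 16x - 4/3
D (Δ + ∇) f = 24x^2 - 8x + 16

the result is g(x) = 24x^2 - 8x + 16


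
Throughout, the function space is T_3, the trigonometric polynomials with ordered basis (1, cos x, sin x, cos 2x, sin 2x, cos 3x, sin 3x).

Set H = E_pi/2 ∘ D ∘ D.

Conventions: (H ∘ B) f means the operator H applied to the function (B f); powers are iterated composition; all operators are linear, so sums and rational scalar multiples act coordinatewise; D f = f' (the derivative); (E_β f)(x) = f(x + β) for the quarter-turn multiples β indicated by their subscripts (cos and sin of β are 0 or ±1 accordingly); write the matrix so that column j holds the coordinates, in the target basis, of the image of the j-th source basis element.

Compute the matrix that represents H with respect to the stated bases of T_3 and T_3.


the matrix is [[0, 0, 0, 0, 0, 0, 0]; [0, 0, -1, 0, 0, 0, 0]; [0, 1, 0, 0, 0, 0, 0]; [0, 0, 0, 4, 0, 0, 0]; [0, 0, 0, 0, 4, 0, 0]; [0, 0, 0, 0, 0, 0, 9]; [0, 0, 0, 0, 0, -9, 0]] (rows listed top to bottom)

image of 1: 0
image of cos x: sin x
image of sin x: -cos x
image of cos 2x: 4cos 2x
image of sin 2x: 4sin 2x
image of cos 3x: -9sin 3x
image of sin 3x: 9cos 3x
each image's coordinates form column j of the matrix


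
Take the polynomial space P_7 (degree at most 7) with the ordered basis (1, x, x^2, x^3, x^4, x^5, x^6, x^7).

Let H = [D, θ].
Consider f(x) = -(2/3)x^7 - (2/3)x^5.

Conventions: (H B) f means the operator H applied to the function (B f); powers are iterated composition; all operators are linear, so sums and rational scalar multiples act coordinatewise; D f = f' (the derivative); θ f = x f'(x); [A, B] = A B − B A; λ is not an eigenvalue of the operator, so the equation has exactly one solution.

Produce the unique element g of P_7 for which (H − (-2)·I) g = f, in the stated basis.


the result is g(x) = -(1/3)x^7 + (7/6)x^6 - (23/6)x^5 + (115/12)x^4 - (115/6)x^3 + (115/4)x^2 - (115/4)x + 115/8

write g with unknown coordinates in the stated basis and equate coefficients in (H − (-2)·I) g = f
solving from the highest basis element down gives g = -(1/3)x^7 + (7/6)x^6 - (23/6)x^5 + (115/12)x^4 - (115/6)x^3 + (115/4)x^2 - (115/4)x + 115/8
check: H g = -(7/3)x^6 + 7x^5 - (115/6)x^4 + (115/3)x^3 - (115/2)x^2 + (115/2)x - 115/4
so H g − (-2)·g = -(2/3)x^7 - (2/3)x^5 = f ✓


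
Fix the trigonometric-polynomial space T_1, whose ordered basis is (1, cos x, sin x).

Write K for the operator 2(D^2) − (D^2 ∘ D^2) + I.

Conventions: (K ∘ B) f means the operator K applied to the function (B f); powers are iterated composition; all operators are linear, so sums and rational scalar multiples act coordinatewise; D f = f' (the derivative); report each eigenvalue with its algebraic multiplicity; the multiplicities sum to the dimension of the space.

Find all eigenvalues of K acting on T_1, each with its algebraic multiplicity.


λ = -2 (multiplicity 2), λ = 1 (multiplicity 1)

image of 1: 1
image of cos x: -2cos x
image of sin x: -2sin x
the matrix is diagonal; its diagonal is (1, -2, -2)
for a triangular matrix the eigenvalues are the diagonal entries, with algebraic multiplicity their repetition count


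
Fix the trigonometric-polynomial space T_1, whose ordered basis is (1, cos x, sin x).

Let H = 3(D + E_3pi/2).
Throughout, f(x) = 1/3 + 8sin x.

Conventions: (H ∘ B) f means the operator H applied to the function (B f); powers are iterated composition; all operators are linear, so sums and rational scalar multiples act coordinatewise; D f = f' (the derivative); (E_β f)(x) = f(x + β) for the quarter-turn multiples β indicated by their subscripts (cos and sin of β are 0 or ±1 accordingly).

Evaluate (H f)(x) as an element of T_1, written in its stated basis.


D f = 8cos x
E_3pi/2 f = 1/3 - 8cos x
(D + E_3pi/2) f = 1/3
(3(D + E_3pi/2)) f = 1

the image equals g(x) = 1


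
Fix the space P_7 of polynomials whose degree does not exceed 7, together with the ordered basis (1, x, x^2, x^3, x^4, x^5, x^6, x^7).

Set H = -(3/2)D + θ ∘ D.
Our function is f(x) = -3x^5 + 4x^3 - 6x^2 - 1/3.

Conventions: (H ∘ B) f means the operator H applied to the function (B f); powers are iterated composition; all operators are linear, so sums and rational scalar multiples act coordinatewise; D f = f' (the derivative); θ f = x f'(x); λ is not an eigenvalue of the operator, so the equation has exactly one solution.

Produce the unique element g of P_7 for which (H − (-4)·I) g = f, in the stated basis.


the result is g(x) = -(3/4)x^5 + (75/32)x^4 - (161/64)x^3 - (285/512)x^2 - (285/2048)x - 6661/49152

write g with unknown coordinates in the stated basis and equate coefficients in (H − (-4)·I) g = f
solving from the highest basis element down gives g = -(3/4)x^5 + (75/32)x^4 - (161/64)x^3 - (285/512)x^2 - (285/2048)x - 6661/49152
check: H g = -(75/8)x^4 + (225/16)x^3 - (483/128)x^2 + (285/512)x + 855/4096
so H g − (-4)·g = -3x^5 + 4x^3 - 6x^2 - 1/3 = f ✓


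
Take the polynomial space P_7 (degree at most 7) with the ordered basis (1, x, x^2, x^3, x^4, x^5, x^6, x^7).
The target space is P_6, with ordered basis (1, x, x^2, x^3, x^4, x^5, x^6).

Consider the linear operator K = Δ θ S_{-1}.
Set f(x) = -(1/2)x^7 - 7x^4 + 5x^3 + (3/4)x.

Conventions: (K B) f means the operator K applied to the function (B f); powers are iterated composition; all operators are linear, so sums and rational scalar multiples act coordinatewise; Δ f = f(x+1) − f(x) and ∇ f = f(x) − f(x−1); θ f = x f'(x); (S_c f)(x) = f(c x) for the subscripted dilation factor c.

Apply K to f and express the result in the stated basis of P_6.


S_{-1} f = (1/2)x^7 - 7x^4 - 5x^3 - (3/4)x
θ S_{-1} f = (7/2)x^7 - 28x^4 - 15x^3 - (3/4)x
Δ θ S_{-1} f = (49/2)x^6 + (147/2)x^5 + (245/2)x^4 + (21/2)x^3 - (279/2)x^2 - (265/2)x - 161/4

g(x) = (49/2)x^6 + (147/2)x^5 + (245/2)x^4 + (21/2)x^3 - (279/2)x^2 - (265/2)x - 161/4


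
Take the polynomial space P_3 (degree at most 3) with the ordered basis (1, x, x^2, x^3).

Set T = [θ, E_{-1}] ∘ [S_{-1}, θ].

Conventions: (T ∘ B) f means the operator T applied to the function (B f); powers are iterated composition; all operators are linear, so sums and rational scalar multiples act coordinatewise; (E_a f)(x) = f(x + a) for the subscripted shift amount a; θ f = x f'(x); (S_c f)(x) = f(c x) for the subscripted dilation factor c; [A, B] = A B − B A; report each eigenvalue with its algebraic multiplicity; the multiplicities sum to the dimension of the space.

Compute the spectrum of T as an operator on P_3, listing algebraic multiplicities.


image of 1: 0
image of x: 0
image of x^2: 0
image of x^3: 0
the matrix is upper triangular; its diagonal is (0, 0, 0, 0)
for a triangular matrix the eigenvalues are the diagonal entries, with algebraic multiplicity their repetition count

λ = 0 (multiplicity 4)


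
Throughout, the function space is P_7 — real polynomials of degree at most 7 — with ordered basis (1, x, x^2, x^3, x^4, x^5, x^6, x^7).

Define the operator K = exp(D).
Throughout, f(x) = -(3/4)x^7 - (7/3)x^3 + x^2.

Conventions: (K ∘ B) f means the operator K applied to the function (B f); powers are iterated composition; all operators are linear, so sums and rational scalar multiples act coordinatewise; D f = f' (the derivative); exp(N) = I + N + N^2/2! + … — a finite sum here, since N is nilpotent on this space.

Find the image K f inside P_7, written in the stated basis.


order-1 term: -(21/4)x^6 - 7x^2 + 2x
order-2 term: -(63/4)x^5 - 7x + 1
order-3 term: -(105/4)x^4 - 7/3
order-4 term: -(105/4)x^3
order-5 term: -(63/4)x^2
order-6 term: -(21/4)x
order-7 term: -3/4
the series for exp(D) f terminates at order 7
exp(D) f = -(3/4)x^7 - (21/4)x^6 - (63/4)x^5 - (105/4)x^4 - (343/12)x^3 - (87/4)x^2 - (41/4)x - 25/12

the result is g(x) = -(3/4)x^7 - (21/4)x^6 - (63/4)x^5 - (105/4)x^4 - (343/12)x^3 - (87/4)x^2 - (41/4)x - 25/12


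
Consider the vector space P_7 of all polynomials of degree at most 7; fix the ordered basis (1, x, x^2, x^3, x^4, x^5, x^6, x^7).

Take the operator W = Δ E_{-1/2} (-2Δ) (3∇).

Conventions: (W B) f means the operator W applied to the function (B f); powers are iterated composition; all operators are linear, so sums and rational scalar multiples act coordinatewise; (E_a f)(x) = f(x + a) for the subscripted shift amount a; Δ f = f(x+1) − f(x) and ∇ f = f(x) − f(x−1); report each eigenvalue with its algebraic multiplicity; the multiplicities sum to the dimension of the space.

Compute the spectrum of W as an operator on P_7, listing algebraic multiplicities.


image of 1: 0
image of x: 0
image of x^2: 0
image of x^3: -36
image of x^4: -144x
image of x^5: -360x^2 - 90
image of x^6: -720x^3 - 540x
image of x^7: -1260x^4 - 1890x^2 - 819/4
the matrix is upper triangular; its diagonal is (0, 0, 0, 0, 0, 0, 0, 0)
for a triangular matrix the eigenvalues are the diagonal entries, with algebraic multiplicity their repetition count

λ = 0 (multiplicity 8)


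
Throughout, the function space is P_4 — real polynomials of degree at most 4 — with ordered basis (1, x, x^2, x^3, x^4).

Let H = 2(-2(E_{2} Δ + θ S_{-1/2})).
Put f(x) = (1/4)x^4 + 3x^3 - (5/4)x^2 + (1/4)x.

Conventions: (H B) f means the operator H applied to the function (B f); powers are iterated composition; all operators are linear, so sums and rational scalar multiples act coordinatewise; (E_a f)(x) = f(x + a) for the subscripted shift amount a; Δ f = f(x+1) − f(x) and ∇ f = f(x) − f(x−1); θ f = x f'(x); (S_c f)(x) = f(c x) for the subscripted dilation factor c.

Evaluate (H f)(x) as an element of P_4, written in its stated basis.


Δ f = x^3 + (21/2)x^2 + (15/2)x + 9/4
E_{2} Δ f = x^3 + (33/2)x^2 + (123/2)x + 269/4
S_{-1/2} f = (1/64)x^4 - (3/8)x^3 - (5/16)x^2 - (1/8)x
θ S_{-1/2} f = (1/16)x^4 - (9/8)x^3 - (5/8)x^2 - (1/8)x
(E_{2} Δ + θ S_{-1/2}) f = (1/16)x^4 - (1/8)x^3 + (127/8)x^2 + (491/8)x + 269/4
(-2(E_{2} Δ + θ S_{-1/2})) f = -(1/8)x^4 + (1/4)x^3 - (127/4)x^2 - (491/4)x - 269/2
(2(-2(E_{2} Δ + θ S_{-1/2}))) f = -(1/4)x^4 + (1/2)x^3 - (127/2)x^2 - (491/2)x - 269

the image equals g(x) = -(1/4)x^4 + (1/2)x^3 - (127/2)x^2 - (491/2)x - 269


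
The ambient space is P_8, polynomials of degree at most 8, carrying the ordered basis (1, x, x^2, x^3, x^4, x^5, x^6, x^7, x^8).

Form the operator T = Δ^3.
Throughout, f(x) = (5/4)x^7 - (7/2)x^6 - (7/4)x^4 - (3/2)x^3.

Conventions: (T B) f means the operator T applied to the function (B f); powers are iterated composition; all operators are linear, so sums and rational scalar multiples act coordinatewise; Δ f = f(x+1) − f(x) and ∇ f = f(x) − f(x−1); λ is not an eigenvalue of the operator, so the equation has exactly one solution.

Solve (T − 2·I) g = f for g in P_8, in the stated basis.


g(x) = -(5/8)x^7 + (7/4)x^6 - (259/4)x^4 - 288x^3 - (4095/8)x^2 - (4683/4)x - 16971/8

write g with unknown coordinates in the stated basis and equate coefficients in (T − 2·I) g = f
solving from the highest basis element down gives g = -(5/8)x^7 + (7/4)x^6 - (259/4)x^4 - 288x^3 - (4095/8)x^2 - (4683/4)x - 16971/8
check: T g = -(525/4)x^4 - (1155/2)x^3 - (4095/4)x^2 - (4683/2)x - 16971/4
so T g − 2·g = (5/4)x^7 - (7/2)x^6 - (7/4)x^4 - (3/2)x^3 = f ✓


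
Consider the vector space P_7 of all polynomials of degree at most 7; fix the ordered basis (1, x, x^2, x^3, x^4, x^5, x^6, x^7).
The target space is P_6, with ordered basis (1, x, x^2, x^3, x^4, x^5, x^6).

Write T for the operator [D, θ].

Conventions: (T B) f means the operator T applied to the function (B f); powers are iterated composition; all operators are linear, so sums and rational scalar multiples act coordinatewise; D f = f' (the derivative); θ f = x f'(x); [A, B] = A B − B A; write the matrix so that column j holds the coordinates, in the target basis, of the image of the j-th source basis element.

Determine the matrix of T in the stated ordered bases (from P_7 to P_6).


image of 1: 0
image of x: 1
image of x^2: 2x
image of x^3: 3x^2
image of x^4: 4x^3
image of x^5: 5x^4
image of x^6: 6x^5
image of x^7: 7x^6
each image's coordinates form column j of the matrix

the matrix is [[0, 1, 0, 0, 0, 0, 0, 0]; [0, 0, 2, 0, 0, 0, 0, 0]; [0, 0, 0, 3, 0, 0, 0, 0]; [0, 0, 0, 0, 4, 0, 0, 0]; [0, 0, 0, 0, 0, 5, 0, 0]; [0, 0, 0, 0, 0, 0, 6, 0]; [0, 0, 0, 0, 0, 0, 0, 7]] (rows listed top to bottom)


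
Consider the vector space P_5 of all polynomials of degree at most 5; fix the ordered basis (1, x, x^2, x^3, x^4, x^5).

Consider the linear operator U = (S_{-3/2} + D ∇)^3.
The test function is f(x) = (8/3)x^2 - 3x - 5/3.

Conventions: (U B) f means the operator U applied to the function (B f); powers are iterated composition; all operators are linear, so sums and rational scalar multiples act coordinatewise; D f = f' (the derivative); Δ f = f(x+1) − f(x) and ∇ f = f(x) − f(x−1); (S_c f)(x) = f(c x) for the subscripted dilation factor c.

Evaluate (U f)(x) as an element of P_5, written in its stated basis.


S_{-3/2} f = 6x^2 + (9/2)x - 5/3
∇ f = (16/3)x - 17/3
D ∇ f = 16/3
(S_{-3/2} + D ∇) f = 6x^2 + (9/2)x + 11/3
S_{-3/2} (S_{-3/2} + D ∇) f = (27/2)x^2 - (27/4)x + 11/3
∇ (S_{-3/2} + D ∇) f = 12x - 3/2
D ∇ (S_{-3/2} + D ∇) f = 12
(S_{-3/2} + D ∇) (S_{-3/2} + D ∇) f = (27/2)x^2 - (27/4)x + 47/3
S_{-3/2} (S_{-3/2} + D ∇) (S_{-3/2} + D ∇) f = (243/8)x^2 + (81/8)x + 47/3
∇ (S_{-3/2} + D ∇) (S_{-3/2} + D ∇) f = 27x - 81/4
D ∇ (S_{-3/2} + D ∇) (S_{-3/2} + D ∇) f = 27
(S_{-3/2} + D ∇) (S_{-3/2} + D ∇) (S_{-3/2} + D ∇) f = (243/8)x^2 + (81/8)x + 128/3

the image equals g(x) = (243/8)x^2 + (81/8)x + 128/3


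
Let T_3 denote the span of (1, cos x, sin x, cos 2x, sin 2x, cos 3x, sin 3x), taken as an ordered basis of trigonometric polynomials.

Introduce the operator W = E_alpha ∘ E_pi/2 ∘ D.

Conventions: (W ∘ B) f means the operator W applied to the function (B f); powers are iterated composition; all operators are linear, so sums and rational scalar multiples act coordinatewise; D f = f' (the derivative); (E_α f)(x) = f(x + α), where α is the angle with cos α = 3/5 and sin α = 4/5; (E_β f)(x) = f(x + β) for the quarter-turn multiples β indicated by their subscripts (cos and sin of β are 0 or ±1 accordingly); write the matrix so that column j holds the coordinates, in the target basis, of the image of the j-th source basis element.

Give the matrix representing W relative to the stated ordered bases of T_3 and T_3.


the matrix is [[0, 0, 0, 0, 0, 0, 0]; [0, -3/5, -4/5, 0, 0, 0, 0]; [0, 4/5, -3/5, 0, 0, 0, 0]; [0, 0, 0, 48/25, 14/25, 0, 0]; [0, 0, 0, -14/25, 48/25, 0, 0]; [0, 0, 0, 0, 0, -351/125, 132/125]; [0, 0, 0, 0, 0, -132/125, -351/125]] (rows listed top to bottom)

image of 1: 0
image of cos x: -(3/5)cos x + (4/5)sin x
image of sin x: -(4/5)cos x - (3/5)sin x
image of cos 2x: (48/25)cos 2x - (14/25)sin 2x
image of sin 2x: (14/25)cos 2x + (48/25)sin 2x
image of cos 3x: -(351/125)cos 3x - (132/125)sin 3x
image of sin 3x: (132/125)cos 3x - (351/125)sin 3x
each image's coordinates form column j of the matrix


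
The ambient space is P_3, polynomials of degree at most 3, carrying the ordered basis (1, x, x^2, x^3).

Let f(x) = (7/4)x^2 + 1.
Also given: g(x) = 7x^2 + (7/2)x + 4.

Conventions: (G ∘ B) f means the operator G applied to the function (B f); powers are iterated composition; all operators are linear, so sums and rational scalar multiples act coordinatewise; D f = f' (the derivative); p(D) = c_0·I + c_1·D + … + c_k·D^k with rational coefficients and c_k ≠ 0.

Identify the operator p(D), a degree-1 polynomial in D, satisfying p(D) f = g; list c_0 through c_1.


D^0 f = (7/4)x^2 + 1
D^1 f = (7/2)x
matching coefficients of g against c_0 f + c_1 Df + … from the top degree down determines the c_i
solution: c_0 = 4, c_1 = 1

p(D) = 4·I + D, i.e. c_0 = 4, c_1 = 1


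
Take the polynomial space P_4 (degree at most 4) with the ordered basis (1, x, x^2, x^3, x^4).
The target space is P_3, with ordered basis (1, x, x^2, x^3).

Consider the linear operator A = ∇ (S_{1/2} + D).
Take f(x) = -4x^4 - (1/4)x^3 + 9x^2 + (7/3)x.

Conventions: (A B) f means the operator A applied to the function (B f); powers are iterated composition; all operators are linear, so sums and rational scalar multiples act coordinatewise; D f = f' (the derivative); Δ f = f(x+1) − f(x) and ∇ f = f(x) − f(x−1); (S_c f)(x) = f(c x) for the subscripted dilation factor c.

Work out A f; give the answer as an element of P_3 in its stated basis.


S_{1/2} f = -(1/4)x^4 - (1/32)x^3 + (9/4)x^2 + (7/6)x
D f = -16x^3 - (3/4)x^2 + 18x + 7/3
(S_{1/2} + D) f = -(1/4)x^4 - (513/32)x^3 + (3/2)x^2 + (115/6)x + 7/3
∇ (S_{1/2} + D) f = -x^3 - (1491/32)x^2 + (1603/32)x + 181/96

the image equals g(x) = -x^3 - (1491/32)x^2 + (1603/32)x + 181/96
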